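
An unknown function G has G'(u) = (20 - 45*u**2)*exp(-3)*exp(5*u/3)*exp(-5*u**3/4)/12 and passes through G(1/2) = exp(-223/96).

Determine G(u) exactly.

G'(u) matches the chain-rule pattern g'(h)*h' with inner function h(u) = -5*u**3/4 + 5*u/3 - 3; substituting w = h(u) collapses the integral.
A general antiderivative is exp(-5*u**3/4 + 5*u/3 - 3) + C.
The condition gives C = exp(-223/96) - (exp(-223/96)) = 0.
So G(u) = exp(-3)*exp(5*u/3)*exp(-5*u**3/4).
Check: d/du[exp(-3)*exp(5*u/3)*exp(-5*u**3/4)] = (-45*u**2*exp(5*u/3) + 20*exp(5*u/3))*exp(-3)*exp(-5*u**3/4)/12, which equals G'(u).

G(u) = exp(-3)*exp(5*u/3)*exp(-5*u**3/4)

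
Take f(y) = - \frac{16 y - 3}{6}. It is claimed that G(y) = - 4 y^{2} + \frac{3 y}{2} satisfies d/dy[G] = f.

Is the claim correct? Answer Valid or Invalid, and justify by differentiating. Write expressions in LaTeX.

d/dy[G] = \frac{3}{2} - 8 y
d/dy[G] - f(y) = 1 - \frac{16 y}{3} != 0.

Invalid: d/dy[G] - f = 1 - \frac{16 y}{3}, which is not 0.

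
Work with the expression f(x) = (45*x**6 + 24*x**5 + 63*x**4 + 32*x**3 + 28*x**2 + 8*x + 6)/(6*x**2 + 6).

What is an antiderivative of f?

Whatever form F(x) takes, F'(x) = f(x) is non-negotiable.
Check: d/dx[(9*x**5 + 6*x**4 + 6*x**3 + 4*x**2 + 10*x - 4*atan(x) + 2)/6] = (45*x**6 + 24*x**5 + 63*x**4 + 32*x**3 + 28*x**2 + 8*x + 6)/(6*x**2 + 6) = f(x).

An antiderivative is F(x) = (9*x**5 + 6*x**4 + 6*x**3 + 4*x**2 + 10*x - 4*atan(x) + 2)/6.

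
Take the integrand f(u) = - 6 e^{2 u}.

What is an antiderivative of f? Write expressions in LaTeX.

An antiderivative is F(u) = - 3 e^{2 u}.

Check any antiderivative F(u) by computing F'(u) and comparing it with f(u).
Check: d/du[- 3 e^{2 u}] = - 6 e^{2 u} = f(u).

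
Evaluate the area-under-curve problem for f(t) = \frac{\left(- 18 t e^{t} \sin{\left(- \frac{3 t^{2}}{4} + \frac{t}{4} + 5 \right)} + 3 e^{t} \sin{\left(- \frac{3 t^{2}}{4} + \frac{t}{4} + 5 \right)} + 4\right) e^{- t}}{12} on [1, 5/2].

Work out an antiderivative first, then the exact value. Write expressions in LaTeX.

Antiderivative: F(t) = \frac{\left(- 3 e^{t} \cos{\left(- \frac{3 t^{2}}{4} + \frac{t}{4} + 5 \right)} - 1\right) e^{- t}}{3}; value = - \cos{\left(\frac{15}{16} \right)} + \cos{\left(\frac{9}{2} \right)} - \frac{1}{3 e^{\frac{5}{2}}} + \frac{1}{3 e}

A first test for any F(t): its t-derivative must equal f(t) identically.
F(t) = \frac{\left(- 3 e^{t} \cos{\left(- \frac{3 t^{2}}{4} + \frac{t}{4} + 5 \right)} - 1\right) e^{- t}}{3} is an antiderivative of f.
Check: d/dt[\frac{\left(- 3 e^{t} \cos{\left(- \frac{3 t^{2}}{4} + \frac{t}{4} + 5 \right)} - 1\right) e^{- t}}{3}] = \frac{\left(- 18 t e^{t} \sin{\left(- \frac{3 t^{2}}{4} + \frac{t}{4} + 5 \right)} + 3 e^{t} \sin{\left(- \frac{3 t^{2}}{4} + \frac{t}{4} + 5 \right)} + 4\right) e^{- t}}{12} = f(t).
F(5/2) = - \cos{\left(\frac{15}{16} \right)} - \frac{1}{3 e^{\frac{5}{2}}}; F(1) = - \frac{1}{3 e} - \cos{\left(\frac{9}{2} \right)}.
Integral = F(5/2) - F(1) = - \cos{\left(\frac{15}{16} \right)} + \cos{\left(\frac{9}{2} \right)} - \frac{1}{3 e^{\frac{5}{2}}} + \frac{1}{3 e}.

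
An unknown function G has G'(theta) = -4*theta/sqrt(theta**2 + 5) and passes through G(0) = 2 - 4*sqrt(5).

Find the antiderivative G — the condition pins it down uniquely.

G(theta) = 2 - 4*sqrt(theta**2 + 5)

G'(theta) matches the chain-rule pattern g'(h)*h' with inner function h(theta) = theta**2 + 5; substituting u = h(theta) collapses the integral.
A general antiderivative is -4*sqrt(theta**2 + 5) + C.
The condition gives C = 2 - 4*sqrt(5) - (-4*sqrt(5)) = 2.
So G(theta) = 2 - 4*sqrt(theta**2 + 5).
Check: d/dtheta[2 - 4*sqrt(theta**2 + 5)] = -4*theta/sqrt(theta**2 + 5) = G'(theta).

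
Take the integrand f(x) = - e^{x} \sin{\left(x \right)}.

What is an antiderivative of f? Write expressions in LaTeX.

Check any antiderivative F(x) by computing F'(x) and comparing it with f(x).
Check: d/dx[- \frac{e^{x} \sin{\left(x \right)}}{2} + \frac{e^{x} \cos{\left(x \right)}}{2}] = - e^{x} \sin{\left(x \right)} = f(x).

An antiderivative is F(x) = - \frac{e^{x} \sin{\left(x \right)}}{2} + \frac{e^{x} \cos{\left(x \right)}}{2}.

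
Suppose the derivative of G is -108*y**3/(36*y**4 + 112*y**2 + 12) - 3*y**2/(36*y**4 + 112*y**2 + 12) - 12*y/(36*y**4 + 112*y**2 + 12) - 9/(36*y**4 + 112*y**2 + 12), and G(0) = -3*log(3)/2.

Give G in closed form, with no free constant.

Integrate term by term and add the pieces.
A general antiderivative is -3*log(y**2 + 3)/2 - atan(3*y)/4 + C.
The condition gives C = -3*log(3)/2 - (-3*log(3)/2) = 0.
So G(y) = -3*log(y**2 + 3)/2 - atan(3*y)/4.
Check: d/dy[-3*log(y**2 + 3)/2 - atan(3*y)/4] = (-108*y**3 - 3*y**2 - 12*y - 9)/(36*y**4 + 112*y**2 + 12), which equals G'(y).

G(y) = -3*log(y**2 + 3)/2 - atan(3*y)/4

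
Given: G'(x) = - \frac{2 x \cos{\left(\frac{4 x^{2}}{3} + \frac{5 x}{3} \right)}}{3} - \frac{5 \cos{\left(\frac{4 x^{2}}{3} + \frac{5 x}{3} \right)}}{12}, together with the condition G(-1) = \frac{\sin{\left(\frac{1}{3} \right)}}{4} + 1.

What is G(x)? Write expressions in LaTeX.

G(x) = - \frac{\sin{\left(\frac{4 x^{2}}{3} + \frac{5 x}{3} \right)} - 4}{4}

The substitution u = \frac{4 x^{2}}{3} + \frac{5 x}{3} works: G'(x) is exactly (dG/du)*(du/dx) for that inner function.
A general antiderivative is - \frac{\sin{\left(\frac{4 x^{2}}{3} + \frac{5 x}{3} \right)}}{4} + C.
The condition gives C = \frac{\sin{\left(\frac{1}{3} \right)}}{4} + 1 - (\frac{\sin{\left(\frac{1}{3} \right)}}{4}) = 1.
So G(x) = - \frac{\sin{\left(\frac{4 x^{2}}{3} + \frac{5 x}{3} \right)} - 4}{4}.
Check: d/dx[- \frac{\sin{\left(\frac{4 x^{2}}{3} + \frac{5 x}{3} \right)} - 4}{4}] = - \frac{2 x \cos{\left(\frac{4 x^{2}}{3} + \frac{5 x}{3} \right)}}{3} - \frac{5 \cos{\left(\frac{4 x^{2}}{3} + \frac{5 x}{3} \right)}}{12} = G'(x).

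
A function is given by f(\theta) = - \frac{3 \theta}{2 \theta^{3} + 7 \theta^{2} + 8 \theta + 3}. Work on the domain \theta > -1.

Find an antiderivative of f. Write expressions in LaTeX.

An antiderivative is F(\theta) = - 9 \log{\left(\theta + 1 \right)} + 9 \log{\left(\theta + \frac{3}{2} \right)} - \frac{3}{\theta + 1}.

The denominator factors as \left(\theta + 1\right)^{2} \left(2 \theta + 3\right); partial fractions split f into directly integrable pieces: \frac{18}{2 \theta + 3} - \frac{9}{\theta + 1} + \frac{3}{\left(\theta + 1\right)^{2}}.
Check: d/d\theta[- 9 \log{\left(\theta + 1 \right)} + 9 \log{\left(\theta + \frac{3}{2} \right)} - \frac{3}{\theta + 1}] = - \frac{3 \theta}{2 \theta^{3} + 7 \theta^{2} + 8 \theta + 3} = f(\theta).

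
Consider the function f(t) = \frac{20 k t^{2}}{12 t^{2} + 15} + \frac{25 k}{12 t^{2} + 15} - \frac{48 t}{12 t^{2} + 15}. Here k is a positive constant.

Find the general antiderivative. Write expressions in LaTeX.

Integrate term by term and add the pieces.
Check: d/dt[\frac{5 k t - 6 \log{\left(2 t^{2} + \frac{5}{2} \right)}}{3}] = \frac{20 k t^{2} + 25 k - 48 t}{12 t^{2} + 15}, which equals f(t).

F(t) = \frac{5 k t - 6 \log{\left(2 t^{2} + \frac{5}{2} \right)}}{3} + C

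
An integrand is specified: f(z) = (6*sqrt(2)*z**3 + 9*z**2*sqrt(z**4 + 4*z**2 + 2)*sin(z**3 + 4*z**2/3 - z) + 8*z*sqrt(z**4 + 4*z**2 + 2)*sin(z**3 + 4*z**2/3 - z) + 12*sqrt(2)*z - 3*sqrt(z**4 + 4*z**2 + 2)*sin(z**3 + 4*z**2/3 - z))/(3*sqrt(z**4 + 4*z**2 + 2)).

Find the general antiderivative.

F(z) = sqrt(2)*(2*sqrt(z**4 + 4*z**2 + 2) - sqrt(2)*cos(z**3 + 4*z**2/3 - z))/2 + C

Any candidate F(z) must reproduce f(z) exactly when differentiated.
Check: d/dz[sqrt(2)*(2*sqrt(z**4 + 4*z**2 + 2) - sqrt(2)*cos(z**3 + 4*z**2/3 - z))/2] = (6*sqrt(2)*z**3 + 9*z**2*sqrt(z**4 + 4*z**2 + 2)*sin(z**3 + 4*z**2/3 - z) + 8*z*sqrt(z**4 + 4*z**2 + 2)*sin(z**3 + 4*z**2/3 - z) + 12*sqrt(2)*z - 3*sqrt(z**4 + 4*z**2 + 2)*sin(z**3 + 4*z**2/3 - z))/(3*sqrt(z**4 + 4*z**2 + 2)) = f(z).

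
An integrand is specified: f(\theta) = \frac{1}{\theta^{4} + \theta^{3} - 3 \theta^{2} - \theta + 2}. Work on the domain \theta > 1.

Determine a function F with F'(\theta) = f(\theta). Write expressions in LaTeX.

An antiderivative is F(\theta) = \frac{- 5 \theta \log{\left(\theta - 1 \right)} + 9 \theta \log{\left(\theta + 1 \right)} - 4 \theta \log{\left(\theta + 2 \right)} + 5 \log{\left(\theta - 1 \right)} - 9 \log{\left(\theta + 1 \right)} + 4 \log{\left(\theta + 2 \right)} - 6}{36 \theta - 36}.

The denominator factors as \left(\theta - 1\right)^{2} \left(\theta + 1\right) \left(\theta + 2\right); partial fractions split f into directly integrable pieces: - \frac{1}{9 \left(\theta + 2\right)} + \frac{1}{4 \left(\theta + 1\right)} - \frac{5}{36 \left(\theta - 1\right)} + \frac{1}{6 \left(\theta - 1\right)^{2}}.
Check: d/d\theta[\frac{- 5 \theta \log{\left(\theta - 1 \right)} + 9 \theta \log{\left(\theta + 1 \right)} - 4 \theta \log{\left(\theta + 2 \right)} + 5 \log{\left(\theta - 1 \right)} - 9 \log{\left(\theta + 1 \right)} + 4 \log{\left(\theta + 2 \right)} - 6}{36 \theta - 36}] = \frac{1}{\theta^{4} + \theta^{3} - 3 \theta^{2} - \theta + 2} = f(\theta).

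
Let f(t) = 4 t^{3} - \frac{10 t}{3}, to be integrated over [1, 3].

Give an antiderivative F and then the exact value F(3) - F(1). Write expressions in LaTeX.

f matches the chain-rule pattern g'(h)*h' with inner function h(t) = \frac{5}{3} - 2 t^{2}; substituting u = h(t) collapses the integral.
F(t) = \frac{\left(\frac{5}{3} - 2 t^{2}\right)^{2}}{4} is an antiderivative of f.
Check: d/dt[\frac{\left(\frac{5}{3} - 2 t^{2}\right)^{2}}{4}] = 4 t^{3} - \frac{10 t}{3} = f(t).
F(3) = \frac{2401}{36}; F(1) = \frac{1}{36}.
Integral = F(3) - F(1) = \frac{200}{3}.

Antiderivative: F(t) = \frac{\left(\frac{5}{3} - 2 t^{2}\right)^{2}}{4}; value = \frac{200}{3}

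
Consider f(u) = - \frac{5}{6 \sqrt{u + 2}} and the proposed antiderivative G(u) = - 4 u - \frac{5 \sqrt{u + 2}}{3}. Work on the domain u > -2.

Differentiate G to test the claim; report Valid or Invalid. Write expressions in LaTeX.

d/du[G] = \frac{- 24 \sqrt{u + 2} - 5}{6 \sqrt{u + 2}}
d/du[G] - f(u) = -4 != 0.

Invalid: d/du[G] - f = -4, which is not 0.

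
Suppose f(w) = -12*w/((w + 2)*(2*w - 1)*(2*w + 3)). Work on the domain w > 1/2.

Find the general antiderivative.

F(w) = -3*log(w - 1/2)/10 - 9*log(w + 3/2)/2 + 24*log(w + 2)/5 + C

Factor the denominator ((w + 2)*(2*w - 1)*(2*w + 3)) and decompose: f = -9/(2*w + 3) - 3/(5*(2*w - 1)) + 24/(5*(w + 2)); each piece integrates to a log, atan, or power term.
Check: d/dw[-3*log(w - 1/2)/10 - 9*log(w + 3/2)/2 + 24*log(w + 2)/5] = -12*w/(4*w**3 + 12*w**2 + 5*w - 6), which equals f(w).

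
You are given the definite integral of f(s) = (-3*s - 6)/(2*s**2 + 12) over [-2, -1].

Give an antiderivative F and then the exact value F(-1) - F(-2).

Check any antiderivative F(s) by computing F'(s) and comparing it with f(s).
F(s) = -3*log(s**2 + 6)/4 - sqrt(6)*atan(sqrt(6)*s/6)/2 is an antiderivative of f.
Check: d/ds[-3*log(s**2 + 6)/4 - sqrt(6)*atan(sqrt(6)*s/6)/2] = (-3*s - 6)/(2*s**2 + 12) = f(s).
F(-1) = -3*log(7)/4 + sqrt(6)*atan(sqrt(6)/6)/2; F(-2) = -3*log(10)/4 + sqrt(6)*atan(sqrt(6)/3)/2.
Integral = F(-1) - F(-2) = -3*log(7)/4 - sqrt(6)*atan(sqrt(6)/3)/2 + sqrt(6)*atan(sqrt(6)/6)/2 + 3*log(10)/4.

Antiderivative: F(s) = -3*log(s**2 + 6)/4 - sqrt(6)*atan(sqrt(6)*s/6)/2; value = -3*log(7)/4 - sqrt(6)*atan(sqrt(6)/3)/2 + sqrt(6)*atan(sqrt(6)/6)/2 + 3*log(10)/4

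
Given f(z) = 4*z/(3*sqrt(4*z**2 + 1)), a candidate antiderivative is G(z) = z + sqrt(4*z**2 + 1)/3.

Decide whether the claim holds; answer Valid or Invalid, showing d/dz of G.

d/dz[G] = (4*z + 3*sqrt(4*z**2 + 1))/(3*sqrt(4*z**2 + 1))
d/dz[G] - f(z) = 1 != 0.

Invalid: d/dz[G] - f = 1, which is not 0.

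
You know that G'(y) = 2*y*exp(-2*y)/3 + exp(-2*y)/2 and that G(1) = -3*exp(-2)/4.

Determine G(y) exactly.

G(y) = (-4*y - 5)*exp(-2*y)/12

G'(y) has the shape u'v + uv' for u = -y/3 - 5/12 and v = exp(-2*y) — it is the derivative of the product u*v.
A general antiderivative is (-4*y - 5)*exp(-2*y)/12 + C.
The condition gives C = -3*exp(-2)/4 - (-3*exp(-2)/4) = 0.
So G(y) = (-4*y - 5)*exp(-2*y)/12.
Check: d/dy[(-4*y - 5)*exp(-2*y)/12] = (4*y + 3)*exp(-2*y)/6, which equals G'(y).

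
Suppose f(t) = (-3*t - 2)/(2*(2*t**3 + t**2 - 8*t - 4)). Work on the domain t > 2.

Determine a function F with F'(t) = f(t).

An antiderivative is F(t) = -log(t - 2)/5 + log(t + 1/2)/30 + log(t + 2)/6.

The denominator factors as 2*(t - 2)*(t + 2)*(2*t + 1); partial fractions split f into directly integrable pieces: 1/(15*(2*t + 1)) + 1/(6*(t + 2)) - 1/(5*(t - 2)).
Check: d/dt[-log(t - 2)/5 + log(t + 1/2)/30 + log(t + 2)/6] = (-3*t - 2)/(4*t**3 + 2*t**2 - 16*t - 8), which equals f(t).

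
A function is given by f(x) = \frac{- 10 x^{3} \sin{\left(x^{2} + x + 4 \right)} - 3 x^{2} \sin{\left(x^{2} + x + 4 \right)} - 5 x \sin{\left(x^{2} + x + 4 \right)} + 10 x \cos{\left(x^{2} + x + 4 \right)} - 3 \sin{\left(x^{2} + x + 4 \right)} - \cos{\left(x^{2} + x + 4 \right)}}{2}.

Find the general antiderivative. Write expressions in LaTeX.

F(x) = \frac{\left(5 x^{2} - x + 3\right) \cos{\left(x^{2} + x + 4 \right)}}{2} + C

f has the shape u'v + uv' for u = \frac{5 x^{2}}{2} - \frac{x}{2} + \frac{3}{2} and v = \cos{\left(x^{2} + x + 4 \right)} — it is the derivative of the product u*v.
Check: d/dx[\frac{\left(5 x^{2} - x + 3\right) \cos{\left(x^{2} + x + 4 \right)}}{2}] = - 5 x^{3} \sin{\left(x^{2} + x + 4 \right)} - \frac{3 x^{2} \sin{\left(x^{2} + x + 4 \right)}}{2} - \frac{5 x \sin{\left(x^{2} + x + 4 \right)}}{2} + 5 x \cos{\left(x^{2} + x + 4 \right)} - \frac{3 \sin{\left(x^{2} + x + 4 \right)}}{2} - \frac{\cos{\left(x^{2} + x + 4 \right)}}{2}, which equals f(x).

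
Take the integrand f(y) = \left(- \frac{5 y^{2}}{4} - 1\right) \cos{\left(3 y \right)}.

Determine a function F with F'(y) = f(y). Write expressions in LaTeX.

An antiderivative is F(y) = - \frac{5 y^{2} \sin{\left(3 y \right)}}{12} - \frac{5 y \cos{\left(3 y \right)}}{18} - \frac{13 \sin{\left(3 y \right)}}{54}.

A first test for any F(y): its y-derivative must equal f(y) identically.
Check: d/dy[- \frac{5 y^{2} \sin{\left(3 y \right)}}{12} - \frac{5 y \cos{\left(3 y \right)}}{18} - \frac{13 \sin{\left(3 y \right)}}{54}] = - \frac{5 y^{2} \cos{\left(3 y \right)}}{4} - \cos{\left(3 y \right)}, which equals f(y).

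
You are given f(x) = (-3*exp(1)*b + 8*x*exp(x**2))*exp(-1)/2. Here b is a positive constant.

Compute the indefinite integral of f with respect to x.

A first test for any F(x): its x-derivative must equal f(x) identically.
Check: d/dx[-3*b*x/2 + 2*exp(-1)*exp(x**2)] = (-3*exp(1)*b + 8*x*exp(x**2))*exp(-1)/2 = f(x).

F(x) = -3*b*x/2 + 2*exp(-1)*exp(x**2) + C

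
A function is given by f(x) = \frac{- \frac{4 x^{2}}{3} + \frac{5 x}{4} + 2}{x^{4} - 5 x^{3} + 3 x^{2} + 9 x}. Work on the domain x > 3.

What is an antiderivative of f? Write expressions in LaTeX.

Factor the denominator (12 x \left(x - 3\right)^{2} \left(x + 1\right)) and decompose: f = \frac{7}{192 \left(x + 1\right)} - \frac{149}{576 \left(x - 3\right)} - \frac{25}{48 \left(x - 3\right)^{2}} + \frac{2}{9 x}; each piece integrates to a log, atan, or power term.
Check: d/dx[\frac{128 x \log{\left(x \right)} - 149 x \log{\left(x - 3 \right)} + 21 x \log{\left(x + 1 \right)} - 384 \log{\left(x \right)} + 447 \log{\left(x - 3 \right)} - 63 \log{\left(x + 1 \right)} + 300}{576 x - 1728}] = \frac{- 16 x^{2} + 15 x + 24}{12 x^{4} - 60 x^{3} + 36 x^{2} + 108 x}, which equals f(x).

An antiderivative is F(x) = \frac{128 x \log{\left(x \right)} - 149 x \log{\left(x - 3 \right)} + 21 x \log{\left(x + 1 \right)} - 384 \log{\left(x \right)} + 447 \log{\left(x - 3 \right)} - 63 \log{\left(x + 1 \right)} + 300}{576 x - 1728}.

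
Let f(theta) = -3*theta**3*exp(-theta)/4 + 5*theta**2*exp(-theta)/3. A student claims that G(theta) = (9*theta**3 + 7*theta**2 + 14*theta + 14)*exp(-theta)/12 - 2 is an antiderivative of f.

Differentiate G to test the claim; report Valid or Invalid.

Valid: G'(theta) = f(theta).

d/dtheta[G] = (-9*theta**3 + 20*theta**2)*exp(-theta)/12
This equals f(theta) exactly, so the claim holds.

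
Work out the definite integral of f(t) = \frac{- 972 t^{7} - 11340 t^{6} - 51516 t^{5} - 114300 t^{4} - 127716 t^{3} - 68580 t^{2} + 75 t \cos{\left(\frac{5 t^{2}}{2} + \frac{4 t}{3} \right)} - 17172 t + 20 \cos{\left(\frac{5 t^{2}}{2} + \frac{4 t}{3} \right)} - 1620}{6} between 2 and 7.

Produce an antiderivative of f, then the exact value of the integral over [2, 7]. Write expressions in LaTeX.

Antiderivative: F(t) = - \frac{81 t^{8}}{4} - 270 t^{7} - 1431 t^{6} - 3810 t^{5} - \frac{10643 t^{4}}{2} - 3810 t^{3} - 1431 t^{2} - 270 t + \frac{5 \sin{\left(\frac{5 t^{2}}{2} + \frac{4 t}{3} \right)}}{2}; value = - \frac{2341059375}{4} + \frac{5 \sin{\left(\frac{791}{6} \right)}}{2} - \frac{5 \sin{\left(\frac{38}{3} \right)}}{2}

A candidate is checked by its d/dt: the result must match f(t).
F(t) = - \frac{81 t^{8}}{4} - 270 t^{7} - 1431 t^{6} - 3810 t^{5} - \frac{10643 t^{4}}{2} - 3810 t^{3} - 1431 t^{2} - 270 t + \frac{5 \sin{\left(\frac{5 t^{2}}{2} + \frac{4 t}{3} \right)}}{2} is an antiderivative of f.
Check: d/dt[- \frac{81 t^{8}}{4} - 270 t^{7} - 1431 t^{6} - 3810 t^{5} - \frac{10643 t^{4}}{2} - 3810 t^{3} - 1431 t^{2} - 270 t + \frac{5 \sin{\left(\frac{5 t^{2}}{2} + \frac{4 t}{3} \right)}}{2}] = - 162 t^{7} - 1890 t^{6} - 8586 t^{5} - 19050 t^{4} - 21286 t^{3} - 11430 t^{2} + \frac{25 t \cos{\left(\frac{5 t^{2}}{2} + \frac{4 t}{3} \right)}}{2} - 2862 t + \frac{10 \cos{\left(\frac{5 t^{2}}{2} + \frac{4 t}{3} \right)}}{3} - 270, which equals f(t).
F(7) = - \frac{2342559919}{4} + \frac{5 \sin{\left(\frac{791}{6} \right)}}{2}; F(2) = -375136 + \frac{5 \sin{\left(\frac{38}{3} \right)}}{2}.
Integral = F(7) - F(2) = - \frac{2341059375}{4} + \frac{5 \sin{\left(\frac{791}{6} \right)}}{2} - \frac{5 \sin{\left(\frac{38}{3} \right)}}{2}.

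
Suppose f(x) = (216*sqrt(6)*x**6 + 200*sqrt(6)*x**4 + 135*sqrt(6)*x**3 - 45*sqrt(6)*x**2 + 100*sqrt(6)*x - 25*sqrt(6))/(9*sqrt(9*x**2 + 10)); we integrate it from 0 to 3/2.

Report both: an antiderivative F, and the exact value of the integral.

Antiderivative: F(x) = 2*sqrt(3*x**2/2 + 5/3)*(4*x**5 + 5*x**2 - 5*x/2)/3; value = 1111*sqrt(6)/48

Recognize the product-rule pattern: f = u'v + uv' with u = 2*sqrt(3*x**2/2 + 5/3)/3, v = 4*x**5 + 5*x**2 - 5*x/2, so integration by parts undoes it.
F(x) = 2*sqrt(3*x**2/2 + 5/3)*(4*x**5 + 5*x**2 - 5*x/2)/3 is an antiderivative of f.
Check: d/dx[2*sqrt(3*x**2/2 + 5/3)*(4*x**5 + 5*x**2 - 5*x/2)/3] = (216*sqrt(6)*x**6 + 200*sqrt(6)*x**4 + 135*sqrt(6)*x**3 - 45*sqrt(6)*x**2 + 100*sqrt(6)*x - 25*sqrt(6))/(9*sqrt(9*x**2 + 10)) = f(x).
F(3/2) = 1111*sqrt(6)/48; F(0) = 0.
Integral = F(3/2) - F(0) = 1111*sqrt(6)/48.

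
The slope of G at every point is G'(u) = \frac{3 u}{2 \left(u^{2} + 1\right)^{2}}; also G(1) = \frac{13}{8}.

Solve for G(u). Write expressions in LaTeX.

G'(u) matches the chain-rule pattern g'(h)*h' with inner function h(u) = u^{2} + 1; substituting w = h(u) collapses the integral.
A general antiderivative is - \frac{3}{4 \left(u^{2} + 1\right)} + C.
The condition gives C = \frac{13}{8} - (- \frac{3}{8}) = 2.
So G(u) = 2 - \frac{3}{4 u^{2} + 4}.
Check: d/du[2 - \frac{3}{4 u^{2} + 4}] = \frac{3 u}{2 u^{4} + 4 u^{2} + 2}, which equals G'(u).

G(u) = 2 - \frac{3}{4 u^{2} + 4}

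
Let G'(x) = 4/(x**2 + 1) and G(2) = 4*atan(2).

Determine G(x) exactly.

The proposed G(x) is checked by its d/dx: the result must match the given G'(x).
A general antiderivative is 4*atan(x) + C.
The condition gives C = 4*atan(2) - (4*atan(2)) = 0.
So G(x) = 4*atan(x).
Check: d/dx[4*atan(x)] = 4/(x**2 + 1) = G'(x).

G(x) = 4*atan(x)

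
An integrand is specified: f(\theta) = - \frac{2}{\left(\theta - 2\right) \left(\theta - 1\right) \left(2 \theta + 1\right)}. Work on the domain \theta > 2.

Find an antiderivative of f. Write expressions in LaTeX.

An antiderivative is F(\theta) = - \frac{2 \log{\left(\theta - 2 \right)}}{5} + \frac{2 \log{\left(\theta - 1 \right)}}{3} - \frac{4 \log{\left(\theta + \frac{1}{2} \right)}}{15}.

The denominator factors as \left(\theta - 2\right) \left(\theta - 1\right) \left(2 \theta + 1\right); partial fractions split f into directly integrable pieces: - \frac{8}{15 \left(2 \theta + 1\right)} + \frac{2}{3 \left(\theta - 1\right)} - \frac{2}{5 \left(\theta - 2\right)}.
Check: d/d\theta[- \frac{2 \log{\left(\theta - 2 \right)}}{5} + \frac{2 \log{\left(\theta - 1 \right)}}{3} - \frac{4 \log{\left(\theta + \frac{1}{2} \right)}}{15}] = - \frac{2}{2 \theta^{3} - 5 \theta^{2} + \theta + 2}, which equals f(\theta).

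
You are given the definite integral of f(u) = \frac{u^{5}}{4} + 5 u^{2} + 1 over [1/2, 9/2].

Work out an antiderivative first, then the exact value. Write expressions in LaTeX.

Integrate term by term and add the pieces.
F(u) = \frac{u \left(u^{5} + 40 u^{2} + 24\right)}{24} is an antiderivative of f.
Check: d/du[\frac{u \left(u^{5} + 40 u^{2} + 24\right)}{24}] = \frac{u^{5}}{4} + 5 u^{2} + 1 = f(u).
F(9/2) = \frac{257211}{512}; F(1/2) = \frac{363}{512}.
Integral = F(9/2) - F(1/2) = \frac{16053}{32}.

Antiderivative: F(u) = \frac{u \left(u^{5} + 40 u^{2} + 24\right)}{24}; value = \frac{16053}{32}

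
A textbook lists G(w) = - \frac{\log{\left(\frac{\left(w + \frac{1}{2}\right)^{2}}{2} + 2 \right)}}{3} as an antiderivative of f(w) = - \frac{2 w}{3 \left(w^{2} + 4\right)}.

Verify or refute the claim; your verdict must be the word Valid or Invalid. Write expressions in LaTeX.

d/dw[G] = \frac{- 8 w - 4}{12 w^{2} + 12 w + 51}
d/dw[G] - f(w) = \frac{4 w^{2} + 2 w - 16}{12 w^{4} + 12 w^{3} + 99 w^{2} + 48 w + 204} != 0.

Invalid: d/dw[G] - f = \frac{4 w^{2} + 2 w - 16}{12 w^{4} + 12 w^{3} + 99 w^{2} + 48 w + 204}, which is not 0.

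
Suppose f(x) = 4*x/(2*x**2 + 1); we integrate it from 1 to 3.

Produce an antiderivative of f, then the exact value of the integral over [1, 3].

f matches the chain-rule pattern g'(h)*h' with inner function h(x) = x**2 + 1/2; substituting u = h(x) collapses the integral.
F(x) = log(x**2 + 1/2) is an antiderivative of f.
Check: d/dx[log(x**2 + 1/2)] = 4*x/(2*x**2 + 1) = f(x).
F(3) = log(19/2); F(1) = log(3/2).
Integral = F(3) - F(1) = -log(3/2) + log(19/2).

Antiderivative: F(x) = log(x**2 + 1/2); value = -log(3/2) + log(19/2)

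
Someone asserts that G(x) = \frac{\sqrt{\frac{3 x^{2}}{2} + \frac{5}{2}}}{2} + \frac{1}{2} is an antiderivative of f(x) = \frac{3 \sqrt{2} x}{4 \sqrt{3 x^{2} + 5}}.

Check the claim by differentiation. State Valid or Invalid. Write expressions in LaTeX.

d/dx[G] = \frac{3 \sqrt{2} x}{4 \sqrt{3 x^{2} + 5}}
This equals f(x) exactly, so the claim holds.

Valid: G'(x) = f(x).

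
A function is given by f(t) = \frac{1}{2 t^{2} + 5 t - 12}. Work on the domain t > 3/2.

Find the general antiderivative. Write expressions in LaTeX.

F(t) = \frac{\log{\left(t - \frac{3}{2} \right)} - \log{\left(t + 4 \right)}}{11} + C

Factor the denominator (\left(t + 4\right) \left(2 t - 3\right)) and decompose: f = \frac{2}{11 \left(2 t - 3\right)} - \frac{1}{11 \left(t + 4\right)}; each piece integrates to a log, atan, or power term.
Check: d/dt[\frac{\log{\left(t - \frac{3}{2} \right)} - \log{\left(t + 4 \right)}}{11}] = \frac{1}{2 t^{2} + 5 t - 12} = f(t).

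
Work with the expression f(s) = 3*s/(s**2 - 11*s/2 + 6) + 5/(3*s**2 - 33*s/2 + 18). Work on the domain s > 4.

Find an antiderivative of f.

Factor the denominator (3*(s - 4)*(2*s - 3)) and decompose: f = -74/(15*(2*s - 3)) + 82/(15*(s - 4)); each piece integrates to a log, atan, or power term.
Check: d/ds[-(-82*log(s - 4) + 37*log(s - 3/2))/15] = (18*s + 10)/(6*s**2 - 33*s + 36), which equals f(s).

An antiderivative is F(s) = -(-82*log(s - 4) + 37*log(s - 3/2))/15.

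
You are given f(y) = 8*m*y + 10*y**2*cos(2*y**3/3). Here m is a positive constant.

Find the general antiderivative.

F(y) = 4*m*y**2 + 5*sin(2*y**3/3) + C

The integrand splits into summands that can be handled one at a time.
Check: d/dy[4*m*y**2 + 5*sin(2*y**3/3)] = 8*m*y + 10*y**2*cos(2*y**3/3) = f(y).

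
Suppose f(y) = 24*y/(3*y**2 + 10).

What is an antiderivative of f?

The substitution u = 3*y**2/2 + 5 works: f is exactly (dF/du)*(du/dy) for that inner function.
Check: d/dy[4*log(3*y**2/2 + 5)] = 24*y/(3*y**2 + 10) = f(y).

An antiderivative is F(y) = 4*log(3*y**2/2 + 5).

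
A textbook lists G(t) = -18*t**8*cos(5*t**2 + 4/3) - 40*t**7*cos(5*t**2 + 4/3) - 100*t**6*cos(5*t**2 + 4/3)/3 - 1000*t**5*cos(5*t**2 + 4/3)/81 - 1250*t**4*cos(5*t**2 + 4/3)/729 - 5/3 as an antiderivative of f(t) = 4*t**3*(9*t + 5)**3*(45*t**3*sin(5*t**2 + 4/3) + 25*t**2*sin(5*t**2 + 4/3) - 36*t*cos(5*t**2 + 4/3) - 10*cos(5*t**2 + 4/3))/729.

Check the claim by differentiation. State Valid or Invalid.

d/dt[G] = 180*t**9*sin(5*t**2 + 4/3) + 400*t**8*sin(5*t**2 + 4/3) + 1000*t**7*sin(5*t**2 + 4/3)/3 - 144*t**7*cos(5*t**2 + 4/3) + 10000*t**6*sin(5*t**2 + 4/3)/81 - 280*t**6*cos(5*t**2 + 4/3) + 12500*t**5*sin(5*t**2 + 4/3)/729 - 200*t**5*cos(5*t**2 + 4/3) - 5000*t**4*cos(5*t**2 + 4/3)/81 - 5000*t**3*cos(5*t**2 + 4/3)/729
This equals f(t) exactly, so the claim holds.

Valid - the claim checks out under differentiation.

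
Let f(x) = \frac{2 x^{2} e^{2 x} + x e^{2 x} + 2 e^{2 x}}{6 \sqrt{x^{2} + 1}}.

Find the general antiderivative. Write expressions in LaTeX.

F(x) = \frac{\sqrt{x^{2} + 1} e^{2 x}}{6} + C

Recognize the product-rule pattern: f = u'v + uv' with u = \frac{\sqrt{x^{2} + 1}}{6}, v = e^{2 x}, so integration by parts undoes it.
Check: d/dx[\frac{\sqrt{x^{2} + 1} e^{2 x}}{6}] = \frac{2 x^{2} e^{2 x} + x e^{2 x} + 2 e^{2 x}}{6 \sqrt{x^{2} + 1}} = f(x).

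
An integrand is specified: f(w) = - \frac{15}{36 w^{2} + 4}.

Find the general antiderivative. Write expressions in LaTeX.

F(w) = - \frac{5 \operatorname{atan}{\left(3 w \right)}}{4} + C

Differentiate the proposed F(w) back; it has to land on f(w) exactly.
Check: d/dw[- \frac{5 \operatorname{atan}{\left(3 w \right)}}{4}] = - \frac{15}{36 w^{2} + 4} = f(w).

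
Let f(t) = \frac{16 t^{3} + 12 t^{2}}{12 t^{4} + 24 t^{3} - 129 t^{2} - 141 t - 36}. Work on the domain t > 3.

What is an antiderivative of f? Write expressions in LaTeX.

An antiderivative is F(t) = \frac{1080 t \log{\left(t - 3 \right)} + 1664 t \log{\left(t + 4 \right)} + 540 \log{\left(t - 3 \right)} + 832 \log{\left(t + 4 \right)} + 14}{2058 t + 1029}.

The denominator factors as 3 \left(t - 3\right) \left(t + 4\right) \left(2 t + 1\right)^{2}; partial fractions split f into directly integrable pieces: - \frac{4}{147 \left(2 t + 1\right)^{2}} + \frac{832}{1029 \left(t + 4\right)} + \frac{180}{343 \left(t - 3\right)}.
Check: d/dt[\frac{1080 t \log{\left(t - 3 \right)} + 1664 t \log{\left(t + 4 \right)} + 540 \log{\left(t - 3 \right)} + 832 \log{\left(t + 4 \right)} + 14}{2058 t + 1029}] = \frac{16 t^{3} + 12 t^{2}}{12 t^{4} + 24 t^{3} - 129 t^{2} - 141 t - 36} = f(t).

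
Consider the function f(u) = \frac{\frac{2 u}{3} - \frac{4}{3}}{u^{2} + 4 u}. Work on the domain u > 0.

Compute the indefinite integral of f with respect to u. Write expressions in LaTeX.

Factor the denominator (3 u \left(u + 4\right)) and decompose: f = \frac{1}{u + 4} - \frac{1}{3 u}; each piece integrates to a log, atan, or power term.
Check: d/du[- \frac{\log{\left(u \right)}}{3} + \log{\left(u + 4 \right)}] = \frac{2 u - 4}{3 u^{2} + 12 u}, which equals f(u).

F(u) = - \frac{\log{\left(u \right)}}{3} + \log{\left(u + 4 \right)} + C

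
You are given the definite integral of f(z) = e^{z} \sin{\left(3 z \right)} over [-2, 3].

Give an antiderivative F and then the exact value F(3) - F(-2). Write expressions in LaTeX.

An antiderivative F(z) passes only if d/dz[F] lands on f(z) exactly.
F(z) = \frac{e^{z} \sin{\left(3 z \right)}}{10} - \frac{3 e^{z} \cos{\left(3 z \right)}}{10} is an antiderivative of f.
Check: d/dz[\frac{e^{z} \sin{\left(3 z \right)}}{10} - \frac{3 e^{z} \cos{\left(3 z \right)}}{10}] = e^{z} \sin{\left(3 z \right)} = f(z).
F(3) = \frac{e^{3} \sin{\left(9 \right)}}{10} - \frac{3 e^{3} \cos{\left(9 \right)}}{10}; F(-2) = - \frac{3 \cos{\left(6 \right)}}{10 e^{2}} - \frac{\sin{\left(6 \right)}}{10 e^{2}}.
Integral = F(3) - F(-2) = \frac{\sin{\left(6 \right)}}{10 e^{2}} + \frac{3 \cos{\left(6 \right)}}{10 e^{2}} + \frac{e^{3} \sin{\left(9 \right)}}{10} - \frac{3 e^{3} \cos{\left(9 \right)}}{10}.

Antiderivative: F(z) = \frac{e^{z} \sin{\left(3 z \right)}}{10} - \frac{3 e^{z} \cos{\left(3 z \right)}}{10}; value = \frac{\sin{\left(6 \right)}}{10 e^{2}} + \frac{3 \cos{\left(6 \right)}}{10 e^{2}} + \frac{e^{3} \sin{\left(9 \right)}}{10} - \frac{3 e^{3} \cos{\left(9 \right)}}{10}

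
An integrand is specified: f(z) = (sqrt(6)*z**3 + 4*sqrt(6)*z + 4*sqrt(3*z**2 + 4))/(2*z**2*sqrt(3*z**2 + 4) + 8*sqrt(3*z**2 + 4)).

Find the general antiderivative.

F(z) = sqrt(6)*sqrt(3*z**2 + 4)/6 + atan(z/2) + C

A first test for any F(z): its z-derivative must equal f(z) identically.
Check: d/dz[sqrt(6)*sqrt(3*z**2 + 4)/6 + atan(z/2)] = (sqrt(6)*z**3 + 4*sqrt(6)*z + 4*sqrt(3*z**2 + 4))/(2*z**2*sqrt(3*z**2 + 4) + 8*sqrt(3*z**2 + 4)) = f(z).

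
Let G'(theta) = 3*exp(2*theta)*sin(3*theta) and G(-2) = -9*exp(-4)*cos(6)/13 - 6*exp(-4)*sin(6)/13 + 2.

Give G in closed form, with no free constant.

G(theta) = 6*exp(2*theta)*sin(3*theta)/13 - 9*exp(2*theta)*cos(3*theta)/13 + 2

Whatever form G(theta) takes, its d/dtheta must return the stated G'(theta).
A general antiderivative is 6*exp(2*theta)*sin(3*theta)/13 - 9*exp(2*theta)*cos(3*theta)/13 + C.
The condition gives C = -9*exp(-4)*cos(6)/13 - 6*exp(-4)*sin(6)/13 + 2 - (-9*exp(-4)*cos(6)/13 - 6*exp(-4)*sin(6)/13) = 2.
So G(theta) = 6*exp(2*theta)*sin(3*theta)/13 - 9*exp(2*theta)*cos(3*theta)/13 + 2.
Check: d/dtheta[6*exp(2*theta)*sin(3*theta)/13 - 9*exp(2*theta)*cos(3*theta)/13 + 2] = 3*exp(2*theta)*sin(3*theta) = G'(theta).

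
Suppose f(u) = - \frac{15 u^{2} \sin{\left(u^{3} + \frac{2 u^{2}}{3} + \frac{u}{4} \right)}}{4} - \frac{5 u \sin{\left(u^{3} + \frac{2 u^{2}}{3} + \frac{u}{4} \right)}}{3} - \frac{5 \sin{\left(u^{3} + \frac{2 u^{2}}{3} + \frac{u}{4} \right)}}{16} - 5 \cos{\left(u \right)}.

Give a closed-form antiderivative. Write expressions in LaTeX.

An antiderivative is F(u) = - 5 \sin{\left(u \right)} + \frac{5 \cos{\left(u^{3} + \frac{2 u^{2}}{3} + \frac{u}{4} \right)}}{4}.

Integrate term by term and add the pieces.
Check: d/du[- 5 \sin{\left(u \right)} + \frac{5 \cos{\left(u^{3} + \frac{2 u^{2}}{3} + \frac{u}{4} \right)}}{4}] = - \frac{15 u^{2} \sin{\left(u^{3} + \frac{2 u^{2}}{3} + \frac{u}{4} \right)}}{4} - \frac{5 u \sin{\left(u^{3} + \frac{2 u^{2}}{3} + \frac{u}{4} \right)}}{3} - \frac{5 \sin{\left(u^{3} + \frac{2 u^{2}}{3} + \frac{u}{4} \right)}}{16} - 5 \cos{\left(u \right)} = f(u).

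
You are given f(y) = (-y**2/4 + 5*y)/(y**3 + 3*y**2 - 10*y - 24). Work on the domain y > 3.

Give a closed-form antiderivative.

Factor the denominator (4*(y - 3)*(y + 2)*(y + 4)) and decompose: f = -12/(7*(y + 4)) + 11/(10*(y + 2)) + 51/(140*(y - 3)); each piece integrates to a log, atan, or power term.
Check: d/dy[(51*log(y - 3) + 154*log(y + 2) - 240*log(y + 4))/140] = (-y**2 + 20*y)/(4*y**3 + 12*y**2 - 40*y - 96), which equals f(y).

An antiderivative is F(y) = (51*log(y - 3) + 154*log(y + 2) - 240*log(y + 4))/140.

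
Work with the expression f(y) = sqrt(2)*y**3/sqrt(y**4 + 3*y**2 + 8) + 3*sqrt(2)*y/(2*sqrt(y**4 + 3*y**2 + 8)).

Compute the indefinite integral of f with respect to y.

F(y) = sqrt(2)*sqrt(y**4 + 3*y**2 + 8)/2 + C

The substitution u = y**4/2 + 3*y**2/2 + 4 works: f is exactly (dF/du)*(du/dy) for that inner function.
Check: d/dy[sqrt(2)*sqrt(y**4 + 3*y**2 + 8)/2] = (2*sqrt(2)*y**3 + 3*sqrt(2)*y)/(2*sqrt(y**4 + 3*y**2 + 8)), which equals f(y).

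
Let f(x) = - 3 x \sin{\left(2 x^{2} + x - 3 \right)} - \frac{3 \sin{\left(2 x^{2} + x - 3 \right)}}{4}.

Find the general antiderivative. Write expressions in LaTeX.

F(x) = \frac{3 \cos{\left(2 x^{2} + x - 3 \right)}}{4} + C

The substitution u = 2 x^{2} + x - 3 works: f is exactly (dF/du)*(du/dx) for that inner function.
Check: d/dx[\frac{3 \cos{\left(2 x^{2} + x - 3 \right)}}{4}] = - 3 x \sin{\left(2 x^{2} + x - 3 \right)} - \frac{3 \sin{\left(2 x^{2} + x - 3 \right)}}{4} = f(x).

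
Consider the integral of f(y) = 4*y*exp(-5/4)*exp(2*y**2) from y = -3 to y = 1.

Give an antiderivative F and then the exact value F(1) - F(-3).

The substitution u = 2*y**2 - 5/4 works: f is exactly (dF/du)*(du/dy) for that inner function.
F(y) = exp(-5/4)*exp(2*y**2) is an antiderivative of f.
Check: d/dy[exp(-5/4)*exp(2*y**2)] = 4*y*exp(-5/4)*exp(2*y**2) = f(y).
F(1) = exp(3/4); F(-3) = exp(67/4).
Integral = F(1) - F(-3) = -exp(67/4) + exp(3/4).

Antiderivative: F(y) = exp(-5/4)*exp(2*y**2); value = -exp(67/4) + exp(3/4)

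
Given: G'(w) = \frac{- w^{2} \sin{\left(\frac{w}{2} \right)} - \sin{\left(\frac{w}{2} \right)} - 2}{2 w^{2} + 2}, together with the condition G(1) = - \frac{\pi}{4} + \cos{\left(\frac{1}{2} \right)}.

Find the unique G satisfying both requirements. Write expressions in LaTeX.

A candidate passes only if d/dw[G] lands on the given G'(w) exactly.
A general antiderivative is \cos{\left(\frac{w}{2} \right)} - \operatorname{atan}{\left(w \right)} + C.
The condition gives C = - \frac{\pi}{4} + \cos{\left(\frac{1}{2} \right)} - (- \frac{\pi}{4} + \cos{\left(\frac{1}{2} \right)}) = 0.
So G(w) = \cos{\left(\frac{w}{2} \right)} - \operatorname{atan}{\left(w \right)}.
Check: d/dw[\cos{\left(\frac{w}{2} \right)} - \operatorname{atan}{\left(w \right)}] = \frac{- w^{2} \sin{\left(\frac{w}{2} \right)} - \sin{\left(\frac{w}{2} \right)} - 2}{2 w^{2} + 2} = G'(w).

G(w) = \cos{\left(\frac{w}{2} \right)} - \operatorname{atan}{\left(w \right)}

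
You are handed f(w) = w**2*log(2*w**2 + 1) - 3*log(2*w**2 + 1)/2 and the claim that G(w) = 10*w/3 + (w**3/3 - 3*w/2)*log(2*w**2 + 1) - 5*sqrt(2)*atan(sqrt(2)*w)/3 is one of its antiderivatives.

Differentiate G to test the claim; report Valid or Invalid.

d/dw[G] = w**2*log(2*w**2 + 1) + 2*w**2/3 - 3*log(2*w**2 + 1)/2
d/dw[G] - f(w) = 2*w**2/3 != 0.

Invalid: d/dw[G] - f = 2*w**2/3, which is not 0.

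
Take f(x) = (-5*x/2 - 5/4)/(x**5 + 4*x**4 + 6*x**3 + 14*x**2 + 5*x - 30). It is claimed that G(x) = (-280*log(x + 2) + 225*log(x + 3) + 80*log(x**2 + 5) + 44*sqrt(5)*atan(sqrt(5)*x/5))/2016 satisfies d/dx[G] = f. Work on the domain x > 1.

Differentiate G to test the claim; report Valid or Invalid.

Invalid: d/dx[G] - f = 5/(96*x - 96), which is not 0.

d/dx[G] = (5*x**3 + 30*x**2 + 85*x - 30)/(96*x**4 + 480*x**3 + 1056*x**2 + 2400*x + 2880)
d/dx[G] - f(x) = 5/(96*x - 96) != 0.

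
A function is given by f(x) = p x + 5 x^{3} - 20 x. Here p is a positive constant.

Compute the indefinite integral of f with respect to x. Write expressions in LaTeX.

F(x) = \frac{p x^{2}}{2} + \frac{5 x^{4}}{4} - 10 x^{2} + C

Integrate term by term and add the pieces.
Check: d/dx[\frac{p x^{2}}{2} + \frac{5 x^{4}}{4} - 10 x^{2}] = p x + 5 x^{3} - 20 x = f(x).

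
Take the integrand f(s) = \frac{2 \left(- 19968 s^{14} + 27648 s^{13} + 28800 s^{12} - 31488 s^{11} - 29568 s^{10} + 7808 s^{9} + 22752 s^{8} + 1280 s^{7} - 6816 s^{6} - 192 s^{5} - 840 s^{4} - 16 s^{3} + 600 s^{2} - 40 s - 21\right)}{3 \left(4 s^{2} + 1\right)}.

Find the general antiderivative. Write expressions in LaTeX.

For F(s) to be correct the identity F'(s) - f(s) = 0 must hold.
Check: d/ds[\frac{- 4 \left(1 - 2 s^{2}\right)^{4} \left(12 s^{5} - 18 s^{4} - 6 s^{2} + 15 s - 2\right) + 9 \operatorname{atan}{\left(2 s \right)}}{3}] = \frac{- 39936 s^{14} + 55296 s^{13} + 57600 s^{12} - 62976 s^{11} - 59136 s^{10} + 15616 s^{9} + 45504 s^{8} + 2560 s^{7} - 13632 s^{6} - 384 s^{5} - 1680 s^{4} - 32 s^{3} + 1200 s^{2} - 80 s - 42}{12 s^{2} + 3}, which equals f(s).

F(s) = \frac{- 4 \left(1 - 2 s^{2}\right)^{4} \left(12 s^{5} - 18 s^{4} - 6 s^{2} + 15 s - 2\right) + 9 \operatorname{atan}{\left(2 s \right)}}{3} + C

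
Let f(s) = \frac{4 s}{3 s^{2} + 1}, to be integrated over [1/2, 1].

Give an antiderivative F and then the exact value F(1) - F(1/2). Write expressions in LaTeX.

Antiderivative: F(s) = \frac{2 \log{\left(s^{2} + \frac{1}{3} \right)}}{3}; value = \frac{2 \log{\left(\frac{4}{3} \right)}}{3} - \frac{2 \log{\left(\frac{7}{12} \right)}}{3}

The substitution u = s^{2} + \frac{1}{3} works: f is exactly (dF/du)*(du/ds) for that inner function.
F(s) = \frac{2 \log{\left(s^{2} + \frac{1}{3} \right)}}{3} is an antiderivative of f.
Check: d/ds[\frac{2 \log{\left(s^{2} + \frac{1}{3} \right)}}{3}] = \frac{4 s}{3 s^{2} + 1} = f(s).
F(1) = \frac{2 \log{\left(\frac{4}{3} \right)}}{3}; F(1/2) = \frac{2 \log{\left(\frac{7}{12} \right)}}{3}.
Integral = F(1) - F(1/2) = \frac{2 \log{\left(\frac{4}{3} \right)}}{3} - \frac{2 \log{\left(\frac{7}{12} \right)}}{3}.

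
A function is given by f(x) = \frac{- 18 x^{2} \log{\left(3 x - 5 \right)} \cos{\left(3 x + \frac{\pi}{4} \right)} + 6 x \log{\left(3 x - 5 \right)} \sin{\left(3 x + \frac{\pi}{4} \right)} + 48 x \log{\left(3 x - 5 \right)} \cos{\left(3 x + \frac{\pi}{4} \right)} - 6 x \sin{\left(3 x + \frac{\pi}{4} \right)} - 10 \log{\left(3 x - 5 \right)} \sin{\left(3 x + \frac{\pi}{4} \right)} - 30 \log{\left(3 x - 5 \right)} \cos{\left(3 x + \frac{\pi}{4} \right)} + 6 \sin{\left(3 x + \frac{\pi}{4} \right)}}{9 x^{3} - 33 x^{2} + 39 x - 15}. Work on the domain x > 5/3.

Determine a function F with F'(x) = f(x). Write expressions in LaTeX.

An antiderivative is F(x) = - \frac{2 \log{\left(3 x - 5 \right)} \sin{\left(3 x + \frac{\pi}{4} \right)}}{3 \left(x - 1\right)}.

Check any antiderivative F(x) by computing F'(x) and comparing it with f(x).
Check: d/dx[- \frac{2 \log{\left(3 x - 5 \right)} \sin{\left(3 x + \frac{\pi}{4} \right)}}{3 \left(x - 1\right)}] = \frac{- 18 x^{2} \log{\left(3 x - 5 \right)} \cos{\left(3 x + \frac{\pi}{4} \right)} + 6 x \log{\left(3 x - 5 \right)} \sin{\left(3 x + \frac{\pi}{4} \right)} + 48 x \log{\left(3 x - 5 \right)} \cos{\left(3 x + \frac{\pi}{4} \right)} - 6 x \sin{\left(3 x + \frac{\pi}{4} \right)} - 10 \log{\left(3 x - 5 \right)} \sin{\left(3 x + \frac{\pi}{4} \right)} - 30 \log{\left(3 x - 5 \right)} \cos{\left(3 x + \frac{\pi}{4} \right)} + 6 \sin{\left(3 x + \frac{\pi}{4} \right)}}{9 x^{3} - 33 x^{2} + 39 x - 15} = f(x).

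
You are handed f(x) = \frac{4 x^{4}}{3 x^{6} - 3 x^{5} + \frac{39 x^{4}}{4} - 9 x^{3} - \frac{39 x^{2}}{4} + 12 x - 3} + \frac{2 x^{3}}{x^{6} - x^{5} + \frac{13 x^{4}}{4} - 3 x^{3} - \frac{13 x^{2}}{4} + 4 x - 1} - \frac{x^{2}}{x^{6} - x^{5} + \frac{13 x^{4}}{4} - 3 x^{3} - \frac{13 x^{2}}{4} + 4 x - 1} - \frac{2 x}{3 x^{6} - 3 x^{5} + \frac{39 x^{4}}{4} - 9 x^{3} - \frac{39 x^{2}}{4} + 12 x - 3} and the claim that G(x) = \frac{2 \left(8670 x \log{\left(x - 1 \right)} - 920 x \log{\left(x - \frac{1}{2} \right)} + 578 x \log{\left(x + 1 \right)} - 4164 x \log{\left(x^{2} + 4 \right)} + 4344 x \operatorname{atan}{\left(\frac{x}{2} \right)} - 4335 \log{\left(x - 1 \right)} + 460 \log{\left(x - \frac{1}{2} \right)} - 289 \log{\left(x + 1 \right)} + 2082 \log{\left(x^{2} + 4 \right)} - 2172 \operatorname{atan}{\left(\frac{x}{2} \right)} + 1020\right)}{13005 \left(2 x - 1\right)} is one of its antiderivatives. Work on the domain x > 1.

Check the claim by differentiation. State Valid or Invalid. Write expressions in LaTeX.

d/dx[G] = \frac{240 x^{4} + 408 x^{3} - 300 x^{2} - 136 x + 128}{204 x^{6} - 204 x^{5} + 663 x^{4} - 612 x^{3} - 663 x^{2} + 816 x - 204}
d/dx[G] - f(x) = - \frac{32}{204 x^{2} - 204 x + 51} != 0.

Invalid: d/dx[G] - f = - \frac{32}{204 x^{2} - 204 x + 51}, which is not 0.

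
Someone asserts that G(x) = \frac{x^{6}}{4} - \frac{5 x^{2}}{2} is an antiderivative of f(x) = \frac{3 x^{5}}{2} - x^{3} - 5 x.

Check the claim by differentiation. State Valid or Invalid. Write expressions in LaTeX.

Invalid: d/dx[G] - f = x^{3}, which is not 0.

d/dx[G] = \frac{3 x^{5}}{2} - 5 x
d/dx[G] - f(x) = x^{3} != 0.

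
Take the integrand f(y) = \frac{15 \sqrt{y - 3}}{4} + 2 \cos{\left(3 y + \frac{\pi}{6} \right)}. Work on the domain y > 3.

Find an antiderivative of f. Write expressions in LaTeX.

The integrand splits into summands that can be handled one at a time.
Check: d/dy[\frac{15 \left(y - 3\right)^{\frac{3}{2}} + 4 \sin{\left(3 y + \frac{\pi}{6} \right)}}{6}] = \frac{15 \sqrt{y - 3}}{4} + 2 \cos{\left(3 y + \frac{\pi}{6} \right)} = f(y).

An antiderivative is F(y) = \frac{15 \left(y - 3\right)^{\frac{3}{2}} + 4 \sin{\left(3 y + \frac{\pi}{6} \right)}}{6}.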